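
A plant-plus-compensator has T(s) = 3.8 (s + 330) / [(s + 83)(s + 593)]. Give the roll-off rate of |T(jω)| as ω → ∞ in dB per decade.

-20 dB/decade

With 1 zero and 2 poles, the high-frequency asymptotic slope is 20 × (1 − 2) = -20 dB/decade.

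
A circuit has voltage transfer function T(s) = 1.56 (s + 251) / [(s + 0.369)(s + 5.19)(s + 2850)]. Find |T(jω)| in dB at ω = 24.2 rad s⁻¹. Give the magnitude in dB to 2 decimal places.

-72.75 dB

|j24.2 + 251| = √(24.2² + 251²) = 252.2
|j24.2 + 0.369| = √(24.2² + 0.369²) = 24.2
|j24.2 + 5.19| = √(24.2² + 5.19²) = 24.75
|j24.2 + 2850| = √(24.2² + 2850²) = 2850
|T(j24.2)| = 1.56 × 252.2 / (24.2 × 24.75 × 2850) = 0.00023041
20 log₁₀(0.00023041) = -72.750 dB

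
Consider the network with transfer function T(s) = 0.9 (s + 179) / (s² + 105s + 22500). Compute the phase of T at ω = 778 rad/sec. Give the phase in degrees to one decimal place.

∠(j778 + 179) = arctan(778/179) = 77.04°
∠[(j778)² + 105(j778) + 22500] = ∠[-5.8278e+05 + j81690] = 172.02°
∠T(j778) = 77.04° − 172.02° = -94.98°

-95.0 deg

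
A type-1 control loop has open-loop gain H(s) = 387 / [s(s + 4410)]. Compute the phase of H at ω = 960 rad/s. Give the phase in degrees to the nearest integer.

-102°

∠(j960 + 4410) = arctan(960/4410) = 12.28°
∠(j960) = 90.00°
∠H(j960) = − (12.28° + 90.00°) = -102.28°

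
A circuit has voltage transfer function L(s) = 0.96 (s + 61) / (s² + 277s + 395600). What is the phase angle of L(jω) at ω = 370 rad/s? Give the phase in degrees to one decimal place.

∠(j370 + 61) = arctan(370/61) = 80.64°
∠[(j370)² + 277(j370) + 395600] = ∠[2.587e+05 + j1.0249e+05] = 21.61°
∠L(j370) = 80.64° − 21.61° = 59.03°

59.0 deg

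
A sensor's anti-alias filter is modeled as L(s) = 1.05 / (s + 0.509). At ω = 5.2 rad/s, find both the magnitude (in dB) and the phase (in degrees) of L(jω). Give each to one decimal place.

|L| = -13.9 dB, ∠L = -84.4°

|j5.2 + 0.509| = √(5.2² + 0.509²) = 5.225
|L(j5.2)| = 1.05 / 5.225 = 0.20096
20 log₁₀(0.20096) = -13.94 dB
∠(j5.2 + 0.509) = arctan(5.2/0.509) = 84.41°
∠L(j5.2) = −84.41° = -84.41°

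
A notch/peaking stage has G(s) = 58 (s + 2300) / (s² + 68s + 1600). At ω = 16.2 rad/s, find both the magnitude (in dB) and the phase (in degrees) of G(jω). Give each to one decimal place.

|j16.2 + 2300| = √(16.2² + 2300²) = 2300
|(j16.2)² + 68(j16.2) + 1600| = |1337.6 + j1101.6| = 1733
|G(j16.2)| = 58 × 2300 / 1733 = 76.987
20 log₁₀(76.987) = 37.73 dB
∠(j16.2 + 2300) = arctan(16.2/2300) = 0.40°
∠[(j16.2)² + 68(j16.2) + 1600] = ∠[1337.6 + j1101.6] = 39.47°
∠G(j16.2) = 0.40° − 39.47° = -39.07°

|G| = 37.7 dB, ∠G = -39.1°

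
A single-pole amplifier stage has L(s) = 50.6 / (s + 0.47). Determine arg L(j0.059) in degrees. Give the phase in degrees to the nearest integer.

-7°

∠(j0.059 + 0.47) = arctan(0.059/0.47) = 7.16°
∠L(j0.059) = −7.16° = -7.16°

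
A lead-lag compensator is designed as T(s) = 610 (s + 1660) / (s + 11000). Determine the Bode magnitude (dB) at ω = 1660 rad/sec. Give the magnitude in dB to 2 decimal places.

42.19 dB

|j1660 + 1660| = √(1660² + 1660²) = 2348
|j1660 + 11000| = √(1660² + 11000²) = 1.112e+04
|T(j1660)| = 610 × 2348 / 1.112e+04 = 128.73
20 log₁₀(128.73) = 42.193 dB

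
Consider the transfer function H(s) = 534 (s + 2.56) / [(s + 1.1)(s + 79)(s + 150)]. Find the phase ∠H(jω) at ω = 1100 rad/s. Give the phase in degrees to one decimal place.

∠(j1100 + 2.56) = arctan(1100/2.56) = 89.87°
∠(j1100 + 1.1) = arctan(1100/1.1) = 89.94°
∠(j1100 + 79) = arctan(1100/79) = 85.89°
∠(j1100 + 150) = arctan(1100/150) = 82.23°
∠H(j1100) = 89.87° − (89.94° + 85.89° + 82.23°) = -168.20°

-168.2°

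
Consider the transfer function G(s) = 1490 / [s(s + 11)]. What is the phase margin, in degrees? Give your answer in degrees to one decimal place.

Gain crossover: |G(jω)| = 1 at ω ≈ 37.8 rad/s.
∠G(j37.8) = −90° − arctan(37.8/11) ≈ -163.78°
PM = 180° + (-163.78°) = 16.22°

16.2°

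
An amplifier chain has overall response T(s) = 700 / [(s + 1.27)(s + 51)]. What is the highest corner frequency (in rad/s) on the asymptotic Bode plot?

51 rad/s

Break frequencies occur at each pole and zero magnitude: 1.27 rad/s, 51 rad/s.
The highest is 51 rad/s.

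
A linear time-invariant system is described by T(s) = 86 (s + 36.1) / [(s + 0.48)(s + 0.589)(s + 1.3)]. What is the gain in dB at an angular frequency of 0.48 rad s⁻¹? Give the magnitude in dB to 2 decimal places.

72.76 dB

|j0.48 + 36.1| = √(0.48² + 36.1²) = 36.1
|j0.48 + 0.48| = √(0.48² + 0.48²) = 0.6788
|j0.48 + 0.589| = √(0.48² + 0.589²) = 0.7598
|j0.48 + 1.3| = √(0.48² + 1.3²) = 1.386
|T(j0.48)| = 86 × 36.1 / (0.6788 × 0.7598 × 1.386) = 4343.9
20 log₁₀(4343.9) = 72.758 dB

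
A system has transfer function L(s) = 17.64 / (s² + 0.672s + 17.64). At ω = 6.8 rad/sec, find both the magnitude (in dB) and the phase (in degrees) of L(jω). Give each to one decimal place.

|(j6.8)² + 0.672(j6.8) + 17.64| = |-28.6 + j4.5696| = 28.96
|L(j6.8)| = 17.64 / 28.96 = 0.60906
20 log₁₀(0.60906) = -4.31 dB
∠[(j6.8)² + 0.672(j6.8) + 17.64] = ∠[-28.6 + j4.5696] = 170.92°
∠L(j6.8) = −170.92° = -170.92°

|L| = -4.3 dB, ∠L = -170.9°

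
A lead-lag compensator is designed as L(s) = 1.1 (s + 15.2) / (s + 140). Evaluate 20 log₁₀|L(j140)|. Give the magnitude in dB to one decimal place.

-2.1 dB

|j140 + 15.2| = √(140² + 15.2²) = 140.8
|j140 + 140| = √(140² + 140²) = 198
|L(j140)| = 1.1 × 140.8 / 198 = 0.78239
20 log₁₀(0.78239) = -2.13 dB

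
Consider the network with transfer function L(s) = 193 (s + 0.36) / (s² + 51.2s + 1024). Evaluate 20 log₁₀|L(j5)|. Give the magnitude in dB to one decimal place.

-0.6 dB

|j5 + 0.36| = √(5² + 0.36²) = 5.013
|(j5)² + 51.2(j5) + 1024| = |999 + j256| = 1031
|L(j5)| = 193 × 5.013 / 1031 = 0.93815
20 log₁₀(0.93815) = -0.55 dB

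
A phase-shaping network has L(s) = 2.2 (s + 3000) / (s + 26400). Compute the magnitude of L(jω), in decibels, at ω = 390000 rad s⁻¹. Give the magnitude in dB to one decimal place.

6.8 dB

|j390000 + 3000| = √(390000² + 3000²) = 3.9e+05
|j390000 + 26400| = √(390000² + 26400²) = 3.909e+05
|L(j390000)| = 2.2 × 3.9e+05 / 3.909e+05 = 2.195
20 log₁₀(2.195) = 6.83 dB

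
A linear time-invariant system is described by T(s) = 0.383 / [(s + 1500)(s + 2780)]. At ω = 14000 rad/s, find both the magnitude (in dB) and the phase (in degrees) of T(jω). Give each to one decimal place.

|j14000 + 1500| = √(14000² + 1500²) = 1.408e+04
|j14000 + 2780| = √(14000² + 2780²) = 1.427e+04
|T(j14000)| = 0.383 / (1.408e+04 × 1.427e+04) = 1.9058e-09
20 log₁₀(1.9058e-09) = -174.40 dB
∠(j14000 + 1500) = arctan(14000/1500) = 83.88°
∠(j14000 + 2780) = arctan(14000/2780) = 78.77°
∠T(j14000) = − (83.88° + 78.77°) = -162.65°

|T| = -174.4 dB, ∠T = -162.7 deg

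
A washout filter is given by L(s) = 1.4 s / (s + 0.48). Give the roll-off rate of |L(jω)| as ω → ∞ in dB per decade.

With 1 zero and 1 pole, the high-frequency asymptotic slope is 20 × (1 − 1) = 0 dB/decade.

0 dB/decade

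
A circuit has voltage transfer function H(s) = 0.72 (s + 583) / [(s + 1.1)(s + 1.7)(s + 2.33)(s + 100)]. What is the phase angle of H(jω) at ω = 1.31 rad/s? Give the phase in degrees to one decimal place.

∠(j1.31 + 583) = arctan(1.31/583) = 0.13°
∠(j1.31 + 1.1) = arctan(1.31/1.1) = 49.98°
∠(j1.31 + 1.7) = arctan(1.31/1.7) = 37.62°
∠(j1.31 + 2.33) = arctan(1.31/2.33) = 29.35°
∠(j1.31 + 100) = arctan(1.31/100) = 0.75°
∠H(j1.31) = 0.13° − (49.98° + 37.62° + 29.35° + 0.75°) = -117.57°

-117.6°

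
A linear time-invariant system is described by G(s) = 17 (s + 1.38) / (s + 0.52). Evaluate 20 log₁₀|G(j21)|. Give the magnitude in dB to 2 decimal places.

|j21 + 1.38| = √(21² + 1.38²) = 21.05
|j21 + 0.52| = √(21² + 0.52²) = 21.01
|G(j21)| = 17 × 21.05 / 21.01 = 17.031
20 log₁₀(17.031) = 24.625 dB

24.63 dB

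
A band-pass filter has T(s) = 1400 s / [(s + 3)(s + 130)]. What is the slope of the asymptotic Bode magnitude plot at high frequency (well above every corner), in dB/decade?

With 1 zero and 2 poles, the high-frequency asymptotic slope is 20 × (1 − 2) = -20 dB/decade.

-20 dB/decade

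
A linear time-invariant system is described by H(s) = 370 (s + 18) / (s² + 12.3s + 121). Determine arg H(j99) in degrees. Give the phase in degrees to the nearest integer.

∠(j99 + 18) = arctan(99/18) = 79.70°
∠[(j99)² + 12.3(j99) + 121] = ∠[-9680 + j1217.7] = 172.83°
∠H(j99) = 79.70° − 172.83° = -93.13°

-93°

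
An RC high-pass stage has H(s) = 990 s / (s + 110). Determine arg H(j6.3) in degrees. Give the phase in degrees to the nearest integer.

∠(j6.3) = 90.00°
∠(j6.3 + 110) = arctan(6.3/110) = 3.28°
∠H(j6.3) = 90.00° − 3.28° = 86.72°

87°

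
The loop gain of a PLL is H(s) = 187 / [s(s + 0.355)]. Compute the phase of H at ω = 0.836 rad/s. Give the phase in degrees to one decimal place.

-157.0°

∠(j0.836 + 0.355) = arctan(0.836/0.355) = 66.99°
∠(j0.836) = 90.00°
∠H(j0.836) = − (66.99° + 90.00°) = -156.99°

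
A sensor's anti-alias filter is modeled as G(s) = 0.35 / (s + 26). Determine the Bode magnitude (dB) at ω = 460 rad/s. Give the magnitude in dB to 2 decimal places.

-62.39 dB

|j460 + 26| = √(460² + 26²) = 460.7
|G(j460)| = 0.35 / 460.7 = 0.00075966
20 log₁₀(0.00075966) = -62.388 dB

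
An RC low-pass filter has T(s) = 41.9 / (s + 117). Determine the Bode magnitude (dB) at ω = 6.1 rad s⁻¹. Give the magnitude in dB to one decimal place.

|j6.1 + 117| = √(6.1² + 117²) = 117.2
|T(j6.1)| = 41.9 / 117.2 = 0.35763
20 log₁₀(0.35763) = -8.93 dB

-8.9 dB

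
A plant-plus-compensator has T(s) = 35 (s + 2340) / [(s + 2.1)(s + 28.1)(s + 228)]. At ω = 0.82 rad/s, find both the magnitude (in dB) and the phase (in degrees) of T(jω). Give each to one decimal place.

|j0.82 + 2340| = √(0.82² + 2340²) = 2340
|j0.82 + 2.1| = √(0.82² + 2.1²) = 2.254
|j0.82 + 28.1| = √(0.82² + 28.1²) = 28.11
|j0.82 + 228| = √(0.82² + 228²) = 228
|T(j0.82)| = 35 × 2340 / (2.254 × 28.11 × 228) = 5.6679
20 log₁₀(5.6679) = 15.07 dB
∠(j0.82 + 2340) = arctan(0.82/2340) = 0.02°
∠(j0.82 + 2.1) = arctan(0.82/2.1) = 21.33°
∠(j0.82 + 28.1) = arctan(0.82/28.1) = 1.67°
∠(j0.82 + 228) = arctan(0.82/228) = 0.21°
∠T(j0.82) = 0.02° − (21.33° + 1.67° + 0.21°) = -23.19°

|T| = 15.1 dB, ∠T = -23.2°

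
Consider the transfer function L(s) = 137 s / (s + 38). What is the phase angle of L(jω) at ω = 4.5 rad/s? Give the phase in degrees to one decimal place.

83.2°

∠(j4.5) = 90.00°
∠(j4.5 + 38) = arctan(4.5/38) = 6.75°
∠L(j4.5) = 90.00° − 6.75° = 83.25°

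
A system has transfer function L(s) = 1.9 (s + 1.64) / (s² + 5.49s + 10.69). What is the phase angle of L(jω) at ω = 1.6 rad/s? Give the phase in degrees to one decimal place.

∠(j1.6 + 1.64) = arctan(1.6/1.64) = 44.29°
∠[(j1.6)² + 5.49(j1.6) + 10.69] = ∠[8.13 + j8.784] = 47.21°
∠L(j1.6) = 44.29° − 47.21° = -2.92°

-2.9°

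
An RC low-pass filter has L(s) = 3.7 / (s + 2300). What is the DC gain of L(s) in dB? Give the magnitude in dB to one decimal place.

-55.9 dB

L(0) = 3.7 / 2300 = 0.0016087
20 log₁₀(0.0016087) = -55.87 dB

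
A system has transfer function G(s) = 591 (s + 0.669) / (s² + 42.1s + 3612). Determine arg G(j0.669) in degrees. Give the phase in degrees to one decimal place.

44.6°

∠(j0.669 + 0.669) = arctan(0.669/0.669) = 45.00°
∠[(j0.669)² + 42.1(j0.669) + 3612] = ∠[3611.6 + j28.165] = 0.45°
∠G(j0.669) = 45.00° − 0.45° = 44.55°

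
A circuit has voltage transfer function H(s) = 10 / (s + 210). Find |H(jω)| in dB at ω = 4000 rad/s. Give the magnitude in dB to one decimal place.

|j4000 + 210| = √(4000² + 210²) = 4006
|H(j4000)| = 10 / 4006 = 0.0024966
20 log₁₀(0.0024966) = -52.05 dB

-52.1 dB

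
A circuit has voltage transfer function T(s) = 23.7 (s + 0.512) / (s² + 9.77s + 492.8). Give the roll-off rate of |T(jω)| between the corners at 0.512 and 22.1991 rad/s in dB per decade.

In this band the factors already past their corner are: zero at 0.512; net slope = 20 dB/decade.

20 dB/decade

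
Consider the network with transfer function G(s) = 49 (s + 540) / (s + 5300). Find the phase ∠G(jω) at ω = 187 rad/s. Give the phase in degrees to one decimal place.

∠(j187 + 540) = arctan(187/540) = 19.10°
∠(j187 + 5300) = arctan(187/5300) = 2.02°
∠G(j187) = 19.10° − 2.02° = 17.08°

17.1°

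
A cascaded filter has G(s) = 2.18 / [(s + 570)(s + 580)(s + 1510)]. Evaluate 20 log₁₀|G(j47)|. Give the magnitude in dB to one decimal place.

-167.3 dB

|j47 + 570| = √(47² + 570²) = 571.9
|j47 + 580| = √(47² + 580²) = 581.9
|j47 + 1510| = √(47² + 1510²) = 1511
|G(j47)| = 2.18 / (571.9 × 581.9 × 1511) = 4.3358e-09
20 log₁₀(4.3358e-09) = -167.26 dB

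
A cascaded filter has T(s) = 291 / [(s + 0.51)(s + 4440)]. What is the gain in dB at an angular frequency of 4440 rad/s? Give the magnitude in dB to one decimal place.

-99.6 dB

|j4440 + 0.51| = √(4440² + 0.51²) = 4440
|j4440 + 4440| = √(4440² + 4440²) = 6279
|T(j4440)| = 291 / (4440 × 6279) = 1.0438e-05
20 log₁₀(1.0438e-05) = -99.63 dB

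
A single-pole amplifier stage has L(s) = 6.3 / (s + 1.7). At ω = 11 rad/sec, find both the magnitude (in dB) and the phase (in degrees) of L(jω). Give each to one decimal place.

|j11 + 1.7| = √(11² + 1.7²) = 11.13
|L(j11)| = 6.3 / 11.13 = 0.56601
20 log₁₀(0.56601) = -4.94 dB
∠(j11 + 1.7) = arctan(11/1.7) = 81.21°
∠L(j11) = −81.21° = -81.21°

|L| = -4.9 dB, ∠L = -81.2 deg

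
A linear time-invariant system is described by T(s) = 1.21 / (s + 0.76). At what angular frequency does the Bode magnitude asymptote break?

The single real pole at s = −0.76 gives a corner at ω = 0.76 rad/s.

0.76 rad/s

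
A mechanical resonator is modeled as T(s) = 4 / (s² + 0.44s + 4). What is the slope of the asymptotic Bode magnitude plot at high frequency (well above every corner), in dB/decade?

-40 dB/decade

With 0 zeros and 2 poles, the high-frequency asymptotic slope is 20 × (0 − 2) = -40 dB/decade.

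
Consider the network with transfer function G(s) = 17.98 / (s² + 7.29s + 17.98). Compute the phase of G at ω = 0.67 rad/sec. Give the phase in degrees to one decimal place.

-15.6°

∠[(j0.67)² + 7.29(j0.67) + 17.98] = ∠[17.531 + j4.8843] = 15.57°
∠G(j0.67) = −15.57° = -15.57°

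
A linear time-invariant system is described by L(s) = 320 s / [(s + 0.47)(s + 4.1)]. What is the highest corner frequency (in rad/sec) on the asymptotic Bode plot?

4.1 rad/sec

Break frequencies occur at each pole and zero magnitude: 0.47 rad/sec, 4.1 rad/sec.
The highest is 4.1 rad/sec.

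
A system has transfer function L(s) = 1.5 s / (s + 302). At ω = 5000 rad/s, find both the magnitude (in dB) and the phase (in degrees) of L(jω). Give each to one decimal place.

|j5000| = 5000
|j5000 + 302| = √(5000² + 302²) = 5009
|L(j5000)| = 1.5 × 5000 / 5009 = 1.4973
20 log₁₀(1.4973) = 3.51 dB
∠(j5000) = 90.00°
∠(j5000 + 302) = arctan(5000/302) = 86.54°
∠L(j5000) = 90.00° − 86.54° = 3.46°

|L| = 3.5 dB, ∠L = 3.5 deg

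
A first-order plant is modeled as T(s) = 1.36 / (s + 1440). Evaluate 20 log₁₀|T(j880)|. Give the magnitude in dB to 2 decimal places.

-61.87 dB

|j880 + 1440| = √(880² + 1440²) = 1688
|T(j880)| = 1.36 / 1688 = 0.00080588
20 log₁₀(0.00080588) = -61.875 dB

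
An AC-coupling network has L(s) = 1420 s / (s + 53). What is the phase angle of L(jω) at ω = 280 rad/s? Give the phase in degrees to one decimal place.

10.7°

∠(j280) = 90.00°
∠(j280 + 53) = arctan(280/53) = 79.28°
∠L(j280) = 90.00° − 79.28° = 10.72°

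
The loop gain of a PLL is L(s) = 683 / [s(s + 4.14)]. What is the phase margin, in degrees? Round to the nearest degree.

Gain crossover: |L(jω)| = 1 at ω ≈ 26 rad/s.
∠L(j26) = −90° − arctan(26/4.14) ≈ -170.94°
PM = 180° + (-170.94°) = 9.06°

9°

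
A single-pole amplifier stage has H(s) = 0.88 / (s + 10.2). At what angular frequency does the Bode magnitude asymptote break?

10.2 rad/s

The single real pole at s = −10.2 gives a corner at ω = 10.2 rad/s.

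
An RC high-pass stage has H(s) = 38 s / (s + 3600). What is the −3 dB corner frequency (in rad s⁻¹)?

For a single-pole high-pass, the −3 dB point is at the pole: ω = 3600 rad s⁻¹.

3600 rad s⁻¹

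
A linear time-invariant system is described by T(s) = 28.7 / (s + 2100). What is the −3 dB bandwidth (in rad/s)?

2100 rad/s

For a single-pole low-pass, the −3 dB point is at the pole: ω = 2100 rad/s.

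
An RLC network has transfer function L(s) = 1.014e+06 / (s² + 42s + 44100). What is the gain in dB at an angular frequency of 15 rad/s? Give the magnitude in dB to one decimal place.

|(j15)² + 42(j15) + 44100| = |43875 + j630| = 4.388e+04
|L(j15)| = 1.014e+06 / 4.388e+04 = 23.109
20 log₁₀(23.109) = 27.28 dB

27.3 dB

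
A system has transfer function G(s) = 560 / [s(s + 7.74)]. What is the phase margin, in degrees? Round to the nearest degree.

19 deg

Gain crossover: |G(jω)| = 1 at ω ≈ 23 rad/s.
∠G(j23) = −90° − arctan(23/7.74) ≈ -161.43°
PM = 180° + (-161.43°) = 18.57°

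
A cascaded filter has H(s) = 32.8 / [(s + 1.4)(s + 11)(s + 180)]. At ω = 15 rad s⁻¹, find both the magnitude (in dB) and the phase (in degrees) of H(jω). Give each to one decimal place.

|H| = -63.8 dB, ∠H = -143.2°

|j15 + 1.4| = √(15² + 1.4²) = 15.07
|j15 + 11| = √(15² + 11²) = 18.6
|j15 + 180| = √(15² + 180²) = 180.6
|H(j15)| = 32.8 / (15.07 × 18.6 × 180.6) = 0.00064802
20 log₁₀(0.00064802) = -63.77 dB
∠(j15 + 1.4) = arctan(15/1.4) = 84.67°
∠(j15 + 11) = arctan(15/11) = 53.75°
∠(j15 + 180) = arctan(15/180) = 4.76°
∠H(j15) = − (84.67° + 53.75° + 4.76°) = -143.18°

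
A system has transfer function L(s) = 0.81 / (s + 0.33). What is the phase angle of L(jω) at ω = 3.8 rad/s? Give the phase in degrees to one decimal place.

-85.0°

∠(j3.8 + 0.33) = arctan(3.8/0.33) = 85.04°
∠L(j3.8) = −85.04° = -85.04°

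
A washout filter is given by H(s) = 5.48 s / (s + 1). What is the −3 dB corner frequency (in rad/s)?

1 rad/s

For a single-pole high-pass, the −3 dB point is at the pole: ω = 1 rad/s.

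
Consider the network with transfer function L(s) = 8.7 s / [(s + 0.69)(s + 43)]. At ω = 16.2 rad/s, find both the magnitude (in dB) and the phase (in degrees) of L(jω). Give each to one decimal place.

|j16.2| = 16.2
|j16.2 + 0.69| = √(16.2² + 0.69²) = 16.21
|j16.2 + 43| = √(16.2² + 43²) = 45.95
|L(j16.2)| = 8.7 × 16.2 / (16.21 × 45.95) = 0.18916
20 log₁₀(0.18916) = -14.46 dB
∠(j16.2) = 90.00°
∠(j16.2 + 0.69) = arctan(16.2/0.69) = 87.56°
∠(j16.2 + 43) = arctan(16.2/43) = 20.64°
∠L(j16.2) = 90.00° − (87.56° + 20.64°) = -18.20°

|L| = -14.5 dB, ∠L = -18.2 deg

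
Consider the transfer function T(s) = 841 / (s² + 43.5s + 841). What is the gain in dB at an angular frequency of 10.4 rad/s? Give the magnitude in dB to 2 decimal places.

-0.21 dB

|(j10.4)² + 43.5(j10.4) + 841| = |732.84 + j452.4| = 861.2
|T(j10.4)| = 841 / 861.2 = 0.97651
20 log₁₀(0.97651) = -0.206 dB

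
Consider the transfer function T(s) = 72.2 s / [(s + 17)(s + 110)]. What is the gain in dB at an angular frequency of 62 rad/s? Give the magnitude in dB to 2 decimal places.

|j62| = 62
|j62 + 17| = √(62² + 17²) = 64.29
|j62 + 110| = √(62² + 110²) = 126.3
|T(j62)| = 72.2 × 62 / (64.29 × 126.3) = 0.55144
20 log₁₀(0.55144) = -5.170 dB

-5.17 dB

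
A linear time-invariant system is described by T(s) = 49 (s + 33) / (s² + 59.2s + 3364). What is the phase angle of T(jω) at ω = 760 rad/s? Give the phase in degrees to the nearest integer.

-88°

∠(j760 + 33) = arctan(760/33) = 87.51°
∠[(j760)² + 59.2(j760) + 3364] = ∠[-5.7424e+05 + j44992] = 175.52°
∠T(j760) = 87.51° − 175.52° = -88.01°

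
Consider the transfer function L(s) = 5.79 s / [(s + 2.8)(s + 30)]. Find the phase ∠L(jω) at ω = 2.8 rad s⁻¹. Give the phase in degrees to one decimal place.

∠(j2.8) = 90.00°
∠(j2.8 + 2.8) = arctan(2.8/2.8) = 45.00°
∠(j2.8 + 30) = arctan(2.8/30) = 5.33°
∠L(j2.8) = 90.00° − (45.00° + 5.33°) = 39.67°

39.7°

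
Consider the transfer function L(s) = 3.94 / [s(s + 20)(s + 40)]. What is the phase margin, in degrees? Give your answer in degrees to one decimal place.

Gain crossover: |L(jω)| = 1 at ω ≈ 0.00492 rad s⁻¹.
∠L(j0.00492) = −90° − arctan(0.00492/20) − arctan(0.00492/40) ≈ -90.02°
PM = 180° + (-90.02°) = 89.98°

90.0 deg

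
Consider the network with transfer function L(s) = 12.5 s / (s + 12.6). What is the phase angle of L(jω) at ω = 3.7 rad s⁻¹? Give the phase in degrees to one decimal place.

∠(j3.7) = 90.00°
∠(j3.7 + 12.6) = arctan(3.7/12.6) = 16.36°
∠L(j3.7) = 90.00° − 16.36° = 73.64°

73.6 deg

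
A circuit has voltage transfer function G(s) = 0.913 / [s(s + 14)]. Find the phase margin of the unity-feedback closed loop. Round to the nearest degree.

Gain crossover: |G(jω)| = 1 at ω ≈ 0.0652 rad/s.
∠G(j0.0652) = −90° − arctan(0.0652/14) ≈ -90.27°
PM = 180° + (-90.27°) = 89.73°

90°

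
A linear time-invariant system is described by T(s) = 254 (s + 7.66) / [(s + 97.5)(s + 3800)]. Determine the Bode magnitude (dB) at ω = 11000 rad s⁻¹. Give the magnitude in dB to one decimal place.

-33.2 dB

|j11000 + 7.66| = √(11000² + 7.66²) = 1.1e+04
|j11000 + 97.5| = √(11000² + 97.5²) = 1.1e+04
|j11000 + 3800| = √(11000² + 3800²) = 1.164e+04
|T(j11000)| = 254 × 1.1e+04 / (1.1e+04 × 1.164e+04) = 0.021824
20 log₁₀(0.021824) = -33.22 dB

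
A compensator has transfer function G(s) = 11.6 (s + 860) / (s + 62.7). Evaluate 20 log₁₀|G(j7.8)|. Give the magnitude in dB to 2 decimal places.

43.97 dB

|j7.8 + 860| = √(7.8² + 860²) = 860
|j7.8 + 62.7| = √(7.8² + 62.7²) = 63.18
|G(j7.8)| = 11.6 × 860 / 63.18 = 157.9
20 log₁₀(157.9) = 43.967 dB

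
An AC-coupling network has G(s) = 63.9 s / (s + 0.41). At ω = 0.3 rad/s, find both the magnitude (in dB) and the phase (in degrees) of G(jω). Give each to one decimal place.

|G| = 31.5 dB, ∠G = 53.8 deg

|j0.3| = 0.3
|j0.3 + 0.41| = √(0.3² + 0.41²) = 0.508
|G(j0.3)| = 63.9 × 0.3 / 0.508 = 37.734
20 log₁₀(37.734) = 31.53 dB
∠(j0.3) = 90.00°
∠(j0.3 + 0.41) = arctan(0.3/0.41) = 36.19°
∠G(j0.3) = 90.00° − 36.19° = 53.81°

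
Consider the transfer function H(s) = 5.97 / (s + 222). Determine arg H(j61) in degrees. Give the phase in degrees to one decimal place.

∠(j61 + 222) = arctan(61/222) = 15.36°
∠H(j61) = −15.36° = -15.36°

-15.4°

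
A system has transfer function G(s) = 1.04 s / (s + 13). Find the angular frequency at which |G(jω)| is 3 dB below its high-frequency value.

For a single-pole high-pass, the −3 dB point is at the pole: ω = 13 rad s⁻¹.

13 rad s⁻¹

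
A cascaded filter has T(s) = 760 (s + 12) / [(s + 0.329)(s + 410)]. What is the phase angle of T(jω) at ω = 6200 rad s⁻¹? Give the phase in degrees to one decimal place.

-86.3°

∠(j6200 + 12) = arctan(6200/12) = 89.89°
∠(j6200 + 0.329) = arctan(6200/0.329) = 90.00°
∠(j6200 + 410) = arctan(6200/410) = 86.22°
∠T(j6200) = 89.89° − (90.00° + 86.22°) = -86.32°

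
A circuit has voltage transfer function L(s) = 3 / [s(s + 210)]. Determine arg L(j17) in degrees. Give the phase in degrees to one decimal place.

-94.6°

∠(j17 + 210) = arctan(17/210) = 4.63°
∠(j17) = 90.00°
∠L(j17) = − (4.63° + 90.00°) = -94.63°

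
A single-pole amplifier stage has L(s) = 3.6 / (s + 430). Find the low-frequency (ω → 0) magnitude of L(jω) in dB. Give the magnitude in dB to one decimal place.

L(0) = 3.6 / 430 = 0.0083721
20 log₁₀(0.0083721) = -41.54 dB

-41.5 dB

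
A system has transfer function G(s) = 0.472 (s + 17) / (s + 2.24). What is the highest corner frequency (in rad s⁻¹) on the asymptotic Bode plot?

Break frequencies occur at each pole and zero magnitude: 2.24 rad s⁻¹, 17 rad s⁻¹.
The highest is 17 rad s⁻¹.

17 rad s⁻¹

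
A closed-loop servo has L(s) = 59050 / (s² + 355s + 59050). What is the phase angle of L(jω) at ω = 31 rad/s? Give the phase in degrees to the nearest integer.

-11°

∠[(j31)² + 355(j31) + 59050] = ∠[58089 + j11005] = 10.73°
∠L(j31) = −10.73° = -10.73°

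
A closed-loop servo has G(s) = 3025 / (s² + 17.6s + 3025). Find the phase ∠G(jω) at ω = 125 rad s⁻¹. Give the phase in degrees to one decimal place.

-170.1°

∠[(j125)² + 17.6(j125) + 3025] = ∠[-12600 + j2200] = 170.10°
∠G(j125) = −170.10° = -170.10°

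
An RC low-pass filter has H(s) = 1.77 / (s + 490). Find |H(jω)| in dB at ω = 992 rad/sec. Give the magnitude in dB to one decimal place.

-55.9 dB

|j992 + 490| = √(992² + 490²) = 1106
|H(j992)| = 1.77 / 1106 = 0.0015998
20 log₁₀(0.0015998) = -55.92 dB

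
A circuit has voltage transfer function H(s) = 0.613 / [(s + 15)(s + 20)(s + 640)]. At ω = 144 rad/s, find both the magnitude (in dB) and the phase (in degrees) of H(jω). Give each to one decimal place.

|j144 + 15| = √(144² + 15²) = 144.8
|j144 + 20| = √(144² + 20²) = 145.4
|j144 + 640| = √(144² + 640²) = 656
|H(j144)| = 0.613 / (144.8 × 145.4 × 656) = 4.4396e-08
20 log₁₀(4.4396e-08) = -147.05 dB
∠(j144 + 15) = arctan(144/15) = 84.05°
∠(j144 + 20) = arctan(144/20) = 82.09°
∠(j144 + 640) = arctan(144/640) = 12.68°
∠H(j144) = − (84.05° + 82.09° + 12.68°) = -178.83°

|H| = -147.1 dB, ∠H = -178.8 deg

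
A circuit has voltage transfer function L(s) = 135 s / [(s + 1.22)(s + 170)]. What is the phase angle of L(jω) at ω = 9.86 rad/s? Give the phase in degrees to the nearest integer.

∠(j9.86) = 90.00°
∠(j9.86 + 1.22) = arctan(9.86/1.22) = 82.95°
∠(j9.86 + 170) = arctan(9.86/170) = 3.32°
∠L(j9.86) = 90.00° − (82.95° + 3.32°) = 3.73°

4°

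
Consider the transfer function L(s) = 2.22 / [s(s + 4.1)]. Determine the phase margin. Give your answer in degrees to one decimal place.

82.5°

Gain crossover: |L(jω)| = 1 at ω ≈ 0.537 rad/sec.
∠L(j0.537) = −90° − arctan(0.537/4.1) ≈ -97.46°
PM = 180° + (-97.46°) = 82.54°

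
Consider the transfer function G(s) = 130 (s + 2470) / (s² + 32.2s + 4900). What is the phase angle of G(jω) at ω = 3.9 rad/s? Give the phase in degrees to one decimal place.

-1.4°

∠(j3.9 + 2470) = arctan(3.9/2470) = 0.09°
∠[(j3.9)² + 32.2(j3.9) + 4900] = ∠[4884.8 + j125.58] = 1.47°
∠G(j3.9) = 0.09° − 1.47° = -1.38°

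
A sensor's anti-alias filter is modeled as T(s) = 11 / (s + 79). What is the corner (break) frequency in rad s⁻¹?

The single real pole at s = −79 gives a corner at ω = 79 rad s⁻¹.

79 rad s⁻¹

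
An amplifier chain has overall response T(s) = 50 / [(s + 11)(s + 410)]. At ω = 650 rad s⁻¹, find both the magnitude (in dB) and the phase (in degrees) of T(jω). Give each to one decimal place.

|T| = -80.0 dB, ∠T = -146.8°

|j650 + 11| = √(650² + 11²) = 650.1
|j650 + 410| = √(650² + 410²) = 768.5
|T(j650)| = 50 / (650.1 × 768.5) = 0.00010008
20 log₁₀(0.00010008) = -79.99 dB
∠(j650 + 11) = arctan(650/11) = 89.03°
∠(j650 + 410) = arctan(650/410) = 57.76°
∠T(j650) = − (89.03° + 57.76°) = -146.79°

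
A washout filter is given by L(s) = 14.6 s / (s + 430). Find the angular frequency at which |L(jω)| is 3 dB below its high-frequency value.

430 rad/s

For a single-pole high-pass, the −3 dB point is at the pole: ω = 430 rad/s.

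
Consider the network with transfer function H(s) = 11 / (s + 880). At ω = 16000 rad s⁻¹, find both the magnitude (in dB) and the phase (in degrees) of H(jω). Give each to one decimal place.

|j16000 + 880| = √(16000² + 880²) = 1.602e+04
|H(j16000)| = 11 / 1.602e+04 = 0.00068646
20 log₁₀(0.00068646) = -63.27 dB
∠(j16000 + 880) = arctan(16000/880) = 86.85°
∠H(j16000) = −86.85° = -86.85°

|H| = -63.3 dB, ∠H = -86.9°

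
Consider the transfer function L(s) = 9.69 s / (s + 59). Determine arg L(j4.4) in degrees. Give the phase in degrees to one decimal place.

85.7 deg

∠(j4.4) = 90.00°
∠(j4.4 + 59) = arctan(4.4/59) = 4.27°
∠L(j4.4) = 90.00° − 4.27° = 85.73°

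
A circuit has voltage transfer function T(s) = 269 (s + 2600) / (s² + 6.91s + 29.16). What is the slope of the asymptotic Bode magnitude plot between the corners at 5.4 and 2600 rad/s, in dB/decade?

-40 dB/decade

In this band the factors already past their corner are: complex pole pair at ωₙ ≈ 5.4; net slope = -40 dB/decade.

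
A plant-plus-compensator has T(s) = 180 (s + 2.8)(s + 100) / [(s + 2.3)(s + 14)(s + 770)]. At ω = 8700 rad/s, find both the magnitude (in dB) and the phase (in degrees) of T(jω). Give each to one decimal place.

|j8700 + 2.8| = √(8700² + 2.8²) = 8700
|j8700 + 100| = √(8700² + 100²) = 8701
|j8700 + 2.3| = √(8700² + 2.3²) = 8700
|j8700 + 14| = √(8700² + 14²) = 8700
|j8700 + 770| = √(8700² + 770²) = 8734
|T(j8700)| = 180 × 8700 × 8701 / (8700 × 8700 × 8734) = 0.02061
20 log₁₀(0.02061) = -33.72 dB
∠(j8700 + 2.8) = arctan(8700/2.8) = 89.98°
∠(j8700 + 100) = arctan(8700/100) = 89.34°
∠(j8700 + 2.3) = arctan(8700/2.3) = 89.98°
∠(j8700 + 14) = arctan(8700/14) = 89.91°
∠(j8700 + 770) = arctan(8700/770) = 84.94°
∠T(j8700) = 89.98° + 89.34° − (89.98° + 89.91° + 84.94°) = -85.51°

|T| = -33.7 dB, ∠T = -85.5°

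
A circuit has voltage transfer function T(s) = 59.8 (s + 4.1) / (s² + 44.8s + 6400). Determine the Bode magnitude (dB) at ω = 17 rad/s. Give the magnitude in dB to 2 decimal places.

|j17 + 4.1| = √(17² + 4.1²) = 17.49
|(j17)² + 44.8(j17) + 6400| = |6111 + j761.6| = 6158
|T(j17)| = 59.8 × 17.49 / 6158 = 0.16981
20 log₁₀(0.16981) = -15.401 dB

-15.40 dB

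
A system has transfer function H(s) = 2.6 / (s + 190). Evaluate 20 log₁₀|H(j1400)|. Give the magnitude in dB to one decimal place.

|j1400 + 190| = √(1400² + 190²) = 1413
|H(j1400)| = 2.6 / 1413 = 0.0018403
20 log₁₀(0.0018403) = -54.70 dB

-54.7 dB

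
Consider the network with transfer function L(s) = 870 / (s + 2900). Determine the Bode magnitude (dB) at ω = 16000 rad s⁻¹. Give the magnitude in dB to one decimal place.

|j16000 + 2900| = √(16000² + 2900²) = 1.626e+04
|L(j16000)| = 870 / 1.626e+04 = 0.053503
20 log₁₀(0.053503) = -25.43 dB

-25.4 dB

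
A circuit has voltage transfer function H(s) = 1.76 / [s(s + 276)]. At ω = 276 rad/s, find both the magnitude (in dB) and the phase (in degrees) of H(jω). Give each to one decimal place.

|H| = -95.7 dB, ∠H = -135.0°

|j276 + 276| = √(276² + 276²) = 390.3
|j276| = 276
|H(j276)| = 1.76 / (390.3 × 276) = 1.6337e-05
20 log₁₀(1.6337e-05) = -95.74 dB
∠(j276 + 276) = arctan(276/276) = 45.00°
∠(j276) = 90.00°
∠H(j276) = − (45.00° + 90.00°) = -135.00°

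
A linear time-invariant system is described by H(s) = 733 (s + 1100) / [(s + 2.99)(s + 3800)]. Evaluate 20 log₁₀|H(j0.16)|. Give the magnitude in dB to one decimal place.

37.0 dB

|j0.16 + 1100| = √(0.16² + 1100²) = 1100
|j0.16 + 2.99| = √(0.16² + 2.99²) = 2.994
|j0.16 + 3800| = √(0.16² + 3800²) = 3800
|H(j0.16)| = 733 × 1100 / (2.994 × 3800) = 70.863
20 log₁₀(70.863) = 37.01 dB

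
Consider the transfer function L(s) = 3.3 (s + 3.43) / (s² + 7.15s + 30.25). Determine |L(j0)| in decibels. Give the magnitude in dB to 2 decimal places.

-8.54 dB

L(0) = 3.3 × 3.43 / 30.25 = 0.37418
20 log₁₀(0.37418) = -8.538 dB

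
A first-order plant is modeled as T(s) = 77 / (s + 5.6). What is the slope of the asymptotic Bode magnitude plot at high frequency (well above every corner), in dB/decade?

-20 dB/decade

With 0 zeros and 1 pole, the high-frequency asymptotic slope is 20 × (0 − 1) = -20 dB/decade.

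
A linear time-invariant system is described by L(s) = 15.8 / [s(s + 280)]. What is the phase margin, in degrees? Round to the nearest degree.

90 deg

Gain crossover: |L(jω)| = 1 at ω ≈ 0.0564 rad/s.
∠L(j0.0564) = −90° − arctan(0.0564/280) ≈ -90.01°
PM = 180° + (-90.01°) = 89.99°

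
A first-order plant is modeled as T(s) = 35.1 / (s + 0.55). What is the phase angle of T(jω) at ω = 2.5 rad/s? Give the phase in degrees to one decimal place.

∠(j2.5 + 0.55) = arctan(2.5/0.55) = 77.59°
∠T(j2.5) = −77.59° = -77.59°

-77.6°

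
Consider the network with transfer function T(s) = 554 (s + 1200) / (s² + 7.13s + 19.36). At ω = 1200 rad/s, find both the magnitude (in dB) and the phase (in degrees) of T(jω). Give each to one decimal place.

|j1200 + 1200| = √(1200² + 1200²) = 1697
|(j1200)² + 7.13(j1200) + 19.36| = |-1.44e+06 + j8556| = 1.44e+06
|T(j1200)| = 554 × 1697 / 1.44e+06 = 0.65289
20 log₁₀(0.65289) = -3.70 dB
∠(j1200 + 1200) = arctan(1200/1200) = 45.00°
∠[(j1200)² + 7.13(j1200) + 19.36] = ∠[-1.44e+06 + j8556] = 179.66°
∠T(j1200) = 45.00° − 179.66° = -134.66°

|T| = -3.7 dB, ∠T = -134.7°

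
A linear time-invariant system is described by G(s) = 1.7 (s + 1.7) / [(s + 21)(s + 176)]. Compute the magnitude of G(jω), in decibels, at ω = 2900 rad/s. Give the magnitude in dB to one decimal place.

|j2900 + 1.7| = √(2900² + 1.7²) = 2900
|j2900 + 21| = √(2900² + 21²) = 2900
|j2900 + 176| = √(2900² + 176²) = 2905
|G(j2900)| = 1.7 × 2900 / (2900 × 2905) = 0.00058512
20 log₁₀(0.00058512) = -64.66 dB

-64.7 dB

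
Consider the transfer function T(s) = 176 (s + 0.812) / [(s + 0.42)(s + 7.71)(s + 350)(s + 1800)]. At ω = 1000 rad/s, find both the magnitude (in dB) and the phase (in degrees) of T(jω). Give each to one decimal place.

|j1000 + 0.812| = √(1000² + 0.812²) = 1000
|j1000 + 0.42| = √(1000² + 0.42²) = 1000
|j1000 + 7.71| = √(1000² + 7.71²) = 1000
|j1000 + 350| = √(1000² + 350²) = 1059
|j1000 + 1800| = √(1000² + 1800²) = 2059
|T(j1000)| = 176 × 1000 / (1000 × 1000 × 1059 × 2059) = 8.0672e-08
20 log₁₀(8.0672e-08) = -141.87 dB
∠(j1000 + 0.812) = arctan(1000/0.812) = 89.95°
∠(j1000 + 0.42) = arctan(1000/0.42) = 89.98°
∠(j1000 + 7.71) = arctan(1000/7.71) = 89.56°
∠(j1000 + 350) = arctan(1000/350) = 70.71°
∠(j1000 + 1800) = arctan(1000/1800) = 29.05°
∠T(j1000) = 89.95° − (89.98° + 89.56° + 70.71° + 29.05°) = -189.35°

|T| = -141.9 dB, ∠T = -189.3°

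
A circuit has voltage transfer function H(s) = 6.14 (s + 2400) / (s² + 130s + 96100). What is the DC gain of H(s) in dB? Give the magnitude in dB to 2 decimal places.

-16.29 dB

H(0) = 6.14 × 2400 / 96100 = 0.15334
20 log₁₀(0.15334) = -16.287 dB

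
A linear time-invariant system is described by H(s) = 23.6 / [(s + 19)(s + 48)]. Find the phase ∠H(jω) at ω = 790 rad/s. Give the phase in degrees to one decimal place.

-175.1°

∠(j790 + 19) = arctan(790/19) = 88.62°
∠(j790 + 48) = arctan(790/48) = 86.52°
∠H(j790) = − (88.62° + 86.52°) = -175.15°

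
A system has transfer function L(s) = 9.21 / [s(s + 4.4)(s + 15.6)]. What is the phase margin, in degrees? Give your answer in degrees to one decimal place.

87.8 deg

Gain crossover: |L(jω)| = 1 at ω ≈ 0.134 rad/s.
∠L(j0.134) = −90° − arctan(0.134/4.4) − arctan(0.134/15.6) ≈ -92.24°
PM = 180° + (-92.24°) = 87.76°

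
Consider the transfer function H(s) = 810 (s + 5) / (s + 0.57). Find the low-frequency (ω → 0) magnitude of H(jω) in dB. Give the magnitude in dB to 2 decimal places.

H(0) = 810 × 5 / 0.57 = 7105.3
20 log₁₀(7105.3) = 77.032 dB

77.03 dB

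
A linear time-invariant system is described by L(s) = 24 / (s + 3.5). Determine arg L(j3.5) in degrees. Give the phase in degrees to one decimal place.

-45.0°

∠(j3.5 + 3.5) = arctan(3.5/3.5) = 45.00°
∠L(j3.5) = −45.00° = -45.00°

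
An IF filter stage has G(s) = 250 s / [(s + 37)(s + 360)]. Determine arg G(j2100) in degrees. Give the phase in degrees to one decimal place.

-79.3 deg

∠(j2100) = 90.00°
∠(j2100 + 37) = arctan(2100/37) = 88.99°
∠(j2100 + 360) = arctan(2100/360) = 80.27°
∠G(j2100) = 90.00° − (88.99° + 80.27°) = -79.26°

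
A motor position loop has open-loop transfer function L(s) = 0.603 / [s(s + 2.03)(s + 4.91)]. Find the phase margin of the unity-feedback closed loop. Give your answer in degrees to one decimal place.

Gain crossover: |L(jω)| = 1 at ω ≈ 0.0605 rad/s.
∠L(j0.0605) = −90° − arctan(0.0605/2.03) − arctan(0.0605/4.91) ≈ -92.41°
PM = 180° + (-92.41°) = 87.59°

87.6 deg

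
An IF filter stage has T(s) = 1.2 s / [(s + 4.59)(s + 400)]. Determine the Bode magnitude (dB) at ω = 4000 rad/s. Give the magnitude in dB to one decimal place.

-70.5 dB

|j4000| = 4000
|j4000 + 4.59| = √(4000² + 4.59²) = 4000
|j4000 + 400| = √(4000² + 400²) = 4020
|T(j4000)| = 1.2 × 4000 / (4000 × 4020) = 0.00029851
20 log₁₀(0.00029851) = -70.50 dB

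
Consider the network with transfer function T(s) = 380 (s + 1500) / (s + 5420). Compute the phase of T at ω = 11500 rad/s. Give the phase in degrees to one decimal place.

∠(j11500 + 1500) = arctan(11500/1500) = 82.57°
∠(j11500 + 5420) = arctan(11500/5420) = 64.77°
∠T(j11500) = 82.57° − 64.77° = 17.80°

17.8°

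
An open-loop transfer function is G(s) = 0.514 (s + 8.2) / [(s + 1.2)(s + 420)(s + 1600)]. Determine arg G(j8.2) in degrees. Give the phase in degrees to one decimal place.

∠(j8.2 + 8.2) = arctan(8.2/8.2) = 45.00°
∠(j8.2 + 1.2) = arctan(8.2/1.2) = 81.67°
∠(j8.2 + 420) = arctan(8.2/420) = 1.12°
∠(j8.2 + 1600) = arctan(8.2/1600) = 0.29°
∠G(j8.2) = 45.00° − (81.67° + 1.12° + 0.29°) = -38.09°

-38.1°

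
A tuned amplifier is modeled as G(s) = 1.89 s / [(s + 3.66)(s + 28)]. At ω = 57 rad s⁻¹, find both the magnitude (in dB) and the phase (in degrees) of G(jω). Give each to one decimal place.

|G| = -30.5 dB, ∠G = -60.2°

|j57| = 57
|j57 + 3.66| = √(57² + 3.66²) = 57.12
|j57 + 28| = √(57² + 28²) = 63.51
|G(j57)| = 1.89 × 57 / (57.12 × 63.51) = 0.0297
20 log₁₀(0.0297) = -30.54 dB
∠(j57) = 90.00°
∠(j57 + 3.66) = arctan(57/3.66) = 86.33°
∠(j57 + 28) = arctan(57/28) = 63.84°
∠G(j57) = 90.00° − (86.33° + 63.84°) = -60.16°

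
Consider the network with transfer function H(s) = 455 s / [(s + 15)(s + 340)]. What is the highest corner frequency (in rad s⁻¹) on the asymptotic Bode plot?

Break frequencies occur at each pole and zero magnitude: 15 rad s⁻¹, 340 rad s⁻¹.
The highest is 340 rad s⁻¹.

340 rad s⁻¹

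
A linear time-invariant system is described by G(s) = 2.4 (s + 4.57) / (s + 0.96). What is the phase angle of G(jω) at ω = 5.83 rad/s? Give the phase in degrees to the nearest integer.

-29 deg

∠(j5.83 + 4.57) = arctan(5.83/4.57) = 51.91°
∠(j5.83 + 0.96) = arctan(5.83/0.96) = 80.65°
∠G(j5.83) = 51.91° − 80.65° = -28.74°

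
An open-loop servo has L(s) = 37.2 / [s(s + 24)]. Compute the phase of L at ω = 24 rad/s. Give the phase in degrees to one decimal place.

-135.0°

∠(j24 + 24) = arctan(24/24) = 45.00°
∠(j24) = 90.00°
∠L(j24) = − (45.00° + 90.00°) = -135.00°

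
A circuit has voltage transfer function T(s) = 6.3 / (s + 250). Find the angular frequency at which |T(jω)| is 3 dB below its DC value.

250 rad/s

For a single-pole low-pass, the −3 dB point is at the pole: ω = 250 rad/s.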